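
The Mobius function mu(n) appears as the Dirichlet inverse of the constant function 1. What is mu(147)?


147 has a squared prime factor, so mu(147) = 0.
Factorization reveals a repeated prime.

0


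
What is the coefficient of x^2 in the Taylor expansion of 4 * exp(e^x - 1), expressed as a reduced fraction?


exp(e^x - 1) = sum_{k>=0} Bell_k x^k / k!, where Bell_k is the k-th Bell number.
So the coefficient of x^2 is 4 * Bell_2 / 2!.
Computing: Bell_2 = 2 and 2! = 2, giving
4 * 2/2 = 4.

4


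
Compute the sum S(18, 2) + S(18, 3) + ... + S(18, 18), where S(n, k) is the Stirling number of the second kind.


By definition, S(n, k) counts partitions of an n-set into exactly k nonempty blocks.
Computing row n = 18 for k = 2..18:
S(18, k): 131071, 64439010, 2798806985, 28958095545, 110687251039, 197462483400, 189036065010, 106175395755, 37112163803, 8391004908, 1256328866, 125854638, 8408778, 367200, 9996, 153, 1
Sum = 682076806158.

682076806158


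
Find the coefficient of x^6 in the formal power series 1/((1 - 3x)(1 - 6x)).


By partial fractions or Cauchy convolution:
The coefficient equals sum_{k=0}^{6} 3^k * 6^(6-k).
= 92583

92583


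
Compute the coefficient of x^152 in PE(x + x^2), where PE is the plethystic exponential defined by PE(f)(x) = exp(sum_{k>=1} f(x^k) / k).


With f(x) = x + x^2, the exponent is sum_{k>=1} (x^k + x^(2k)) / k = -ln(1 - x) - ln(1 - x^2). Exponentiating:
PE(x + x^2) = 1 / ((1 - x)(1 - x^2)).
This is the generating function for partitions of n into parts of size 1 or 2. The number of 2's can be any j in 0..76, and the rest are 1's, so
[x^152] = floor(152/2) + 1 = 77.

77


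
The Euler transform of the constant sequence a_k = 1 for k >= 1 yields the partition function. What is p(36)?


The Euler transform converts the sequence a_k = 1 into the number of integer partitions.
Using the recurrence or dynamic programming:
p(36) = 17977

17977


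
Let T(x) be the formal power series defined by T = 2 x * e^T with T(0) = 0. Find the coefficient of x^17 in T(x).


Apply the Lagrange inversion formula: if T = 2 x * phi(T) with phi(t) = e^t, then
[x^n] T = 2^n * (1/n) [t^(n-1)] phi(t)^n = 2^n * (1/n) [t^(n-1)] e^(n t) = 2^n * (1/n) * n^(n-1) / (n-1)! = 2^n * n^(n-1) / n!.
When c = 1 this is the Cayley count of rooted labeled trees on n vertices, divided by n!.
For n = 17: 2^17 * 17^16 / 17! = 131072 * 48661191875666868481/355687428096000 = 11449692206039263172/638512875.

11449692206039263172/638512875


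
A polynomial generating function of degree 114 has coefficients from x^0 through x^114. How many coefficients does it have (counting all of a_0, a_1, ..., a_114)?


A polynomial of degree 114 takes the form a_0 + a_1 x + ... + a_114 x^114.
The number of coefficients is 114 + 1 = 115.

115


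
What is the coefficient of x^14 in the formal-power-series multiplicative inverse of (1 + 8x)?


The inverse is 1/(1 + 8x). Apply the geometric identity 1/(1 - y) = sum_{k>=0} y^k with y = -8x:
1/(1 + 8x) = sum_{k>=0} (-8)^k x^k.
So the coefficient of x^14 is (-8)^14 = 4398046511104.

4398046511104


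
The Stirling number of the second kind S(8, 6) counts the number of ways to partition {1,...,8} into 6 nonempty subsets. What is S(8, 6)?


Using the explicit formula S(n,k) = (1/k!) sum_{j=0}^{k} (-1)^(k-j) C(k,j) j^n:
S(8, 6) = 266
Equivalently, S(n,k) is n! times the coefficient of x^n in the EGF (e^x - 1)^k / k!.

266


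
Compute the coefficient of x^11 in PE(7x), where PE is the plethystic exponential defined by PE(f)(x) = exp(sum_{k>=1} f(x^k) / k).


With f(x) = 7x, the exponent is sum_{k>=1} 7 x^k / k = 7 * (-ln(1 - x)). Exponentiating:
PE(7x) = exp(-7 ln(1 - x)) = 1/(1 - x)^7.
By the negative binomial expansion, [x^n] 1/(1 - x)^7 = C(n + 6, 6).
For n = 11: C(17, 6) = 12376.

12376


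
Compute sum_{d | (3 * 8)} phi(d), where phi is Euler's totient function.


First, 3 * 8 = 24. One classical identity is sum_{d | n} phi(d) = n (each k in [1, n] has a unique gcd with n, and among the k's with gcd(k, n) = n/d there are phi(d) of them). So the sum equals 24. We also verify directly:
Divisors of 24: 1, 2, 3, 4, 6, 8, 12, 24.
phi values: 1, 1, 2, 2, 2, 4, 4, 8.
Sum = 24.

24


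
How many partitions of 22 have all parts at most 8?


Using the generating function (1-x)^(-1)(1-x^2)^(-1)...(1-x^8)^(-1),
the coefficient of x^22 counts these restricted partitions.
Result = 638

638


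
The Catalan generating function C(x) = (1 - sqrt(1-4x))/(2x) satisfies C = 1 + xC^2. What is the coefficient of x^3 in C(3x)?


Substituting x -> 3x scales the n-th coefficient by 3^n, so [x^3] C(3x) = 3^3 * C_3.
C_3 = C(2*3, 3)/(4) = 20/4 = 5.
So 3^3 * 5 = 27 * 5 = 135.

135


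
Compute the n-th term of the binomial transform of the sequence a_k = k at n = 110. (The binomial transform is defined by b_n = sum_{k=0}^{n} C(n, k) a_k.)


With a_k = k, b_n = sum_{k=0}^{n} C(n, k) k. Using k * C(n, k) = n * C(n-1, k-1) gives b_n = n * sum_{k>=1} C(n-1, k-1) = n * 2^(n-1).
For n = 110: 110 * 2^109 = 110 * 649037107316853453566312041152512 = 71394081804853879892294324526776320.

71394081804853879892294324526776320


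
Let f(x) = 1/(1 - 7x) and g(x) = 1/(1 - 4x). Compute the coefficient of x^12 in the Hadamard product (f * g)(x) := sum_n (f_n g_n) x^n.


f has coefficients f_k = 7^k and g has coefficients g_k = 4^k, so the Hadamard product has coefficient (f*g)_k = 7^k * 4^k = 28^k.
For k = 12: 28^12 = 232218265089212416.

232218265089212416


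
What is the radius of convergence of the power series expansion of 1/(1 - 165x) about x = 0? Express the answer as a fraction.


Expanding 1/(1 - 165x) = sum_{k>=0} 165^k x^k, the series converges when |165x| < 1, i.e., |x| < 1/165.
So the radius of convergence is 1/165 = 1/165.

1/165


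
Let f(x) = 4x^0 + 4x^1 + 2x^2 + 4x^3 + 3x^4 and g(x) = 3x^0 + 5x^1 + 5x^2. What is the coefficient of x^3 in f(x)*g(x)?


Cauchy product at x^3:
4*5 + 2*5 + 4*3
= 42

42


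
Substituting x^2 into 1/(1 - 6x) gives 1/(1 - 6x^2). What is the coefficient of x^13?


Since 1/(1 - 6x^2) only has even powers of x,
the coefficient of x^13 (odd) is 0.

0


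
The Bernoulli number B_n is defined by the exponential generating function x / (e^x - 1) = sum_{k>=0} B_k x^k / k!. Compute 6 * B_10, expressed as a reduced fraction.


Bernoulli numbers can also be computed recursively via B_0 = 1 and sum_{j=0}^{m} C(m+1, j) B_j = 0 for m >= 1. Odd-index Bernoulli numbers vanish for k >= 3.
Computing B_10 = 5/66, so 6 * B_10 = 6 * 5/66 = 5/11.

5/11


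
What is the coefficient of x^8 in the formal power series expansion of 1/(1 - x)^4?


The expansion 1/(1 - x)^r = sum_{k>=0} C(k + r - 1, r - 1) x^k follows from the multiset / negative-binomial theorem (or from repeated differentiation of the geometric series).
For r = 4 and k = 8:
C(11, 3) = 39916800 / (6 * 40320) = 165.

165


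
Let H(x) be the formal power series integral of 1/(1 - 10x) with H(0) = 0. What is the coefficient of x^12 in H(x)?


1/(1 - 10x) = sum_{k>=0} 10^k x^k. Integrating termwise with H(0) = 0:
H(x) = sum_{k>=0} 10^k x^(k+1) / (k+1) = sum_{m>=1} 10^(m-1) x^m / m.
For m = 12: 10^11/12 = 100000000000/12 = 25000000000/3.

25000000000/3


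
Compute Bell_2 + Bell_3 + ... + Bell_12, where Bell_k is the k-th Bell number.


Recall Bell_k counts set partitions of a k-set (with Bell_0 = 1 by convention).
Bell_2 through Bell_12: 2, 5, 15, 52, 203, 877, 4140, 21147, 115975, 678570, 4213597
Sum = 2 + 5 + 15 + 52 + 203 + 877 + 4140 + 21147 + 115975 + 678570 + 4213597 = 5034583.

5034583


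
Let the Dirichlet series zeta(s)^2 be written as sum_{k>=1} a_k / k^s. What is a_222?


The Dirichlet convolution of the constant function 1 with itself gives (1 * 1)(k) = sum_{d | k} 1 = d(k), the number of positive divisors of k.
Since zeta(s) = sum_{k>=1} 1/k^s, we have zeta(s)^2 = sum_{k>=1} d(k)/k^s, so a_k = d(k).
For k = 222: the divisors are 1, 2, 3, 6, 37, 74, 111, 222.
Count = 8.

8


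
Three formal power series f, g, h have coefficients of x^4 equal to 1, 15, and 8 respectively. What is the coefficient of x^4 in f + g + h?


Series addition is componentwise:
1 + 15 + 8
= 24

24


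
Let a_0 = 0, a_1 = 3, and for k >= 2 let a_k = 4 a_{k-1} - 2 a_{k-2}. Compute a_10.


Iterating the recurrence forward:
a_0 = 0
a_1 = 3
a_2 = 4*3 - 2*0 = 12
a_3 = 4*12 - 2*3 = 42
a_4 = 4*42 - 2*12 = 144
a_5 = 4*144 - 2*42 = 492
a_6 = 4*492 - 2*144 = 1680
a_7 = 4*1680 - 2*492 = 5736
a_8 = 4*5736 - 2*1680 = 19584
a_9 = 4*19584 - 2*5736 = 66864
a_10 = 4*66864 - 2*19584 = 228288
So a_10 = 228288.

228288


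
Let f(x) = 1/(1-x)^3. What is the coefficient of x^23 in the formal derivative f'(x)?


Differentiate: d/dx [ 1/(1-x)^r ] = r / (1-x)^(r+1).
Here r = 3, so f'(x) = 3 / (1-x)^4.
The expansion of 1/(1-x)^(r+1) has coefficient of x^n equal to C(n+r, r).
So the coefficient of x^23 in f'(x) is
3 * C(26, 3) = 3 * 2600 = 7800

7800


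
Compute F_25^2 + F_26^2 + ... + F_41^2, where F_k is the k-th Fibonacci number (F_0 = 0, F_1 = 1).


There is a standard identity sum_{k=0}^{N} F_k^2 = F_N * F_{N+1} (proved inductively from the telescoping relation F_k^2 = F_k F_{k+1} - F_{k-1} F_k). Then
sum_{k=25}^{41} F_k^2 = F_41 F_42 - F_24 F_25.
Computing: F_41 = 165580141, F_42 = 267914296, F_24 = 46368, F_25 = 75025.
Sum = 165580141 * 267914296 - 46368 * 75025 = 44361283428836536.

44361283428836536


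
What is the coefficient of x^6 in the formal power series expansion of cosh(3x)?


The Maclaurin series is cosh(t) = sum_{m>=0} t^(2m) / (2m)!, so substituting t = 3x, only even powers of x are nonzero, with coefficient of x^(2m) equal to 3^(2m) / (2m)!.
For x^6 the coefficient is 3^6/6! = 729/720 = 81/80.

81/80


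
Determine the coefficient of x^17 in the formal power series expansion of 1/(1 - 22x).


The geometric series identity gives 1/(1 - c x) = sum_{k>=0} c^k x^k, so the coefficient of x^k is c^k.
Here c = 22 and k = 17.
Computing: 22^17 = 66249952919459433152512

66249952919459433152512


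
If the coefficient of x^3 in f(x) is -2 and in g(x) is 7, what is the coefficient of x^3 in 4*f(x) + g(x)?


Scalar multiplication scales coefficients: 4 * -2 = -8.
Then add the g coefficient: -8 + 7
= -1

-1


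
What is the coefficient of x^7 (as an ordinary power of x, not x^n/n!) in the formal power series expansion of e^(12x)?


The exponential series is e^y = sum_{k>=0} y^k / k!. Substituting y = 12x gives
e^(12x) = sum_{k>=0} 12^k x^k / k!.
So the coefficient of x^n is a^n/n! with a = 12, n = 7:
12^7 / 7! = 35831808/5040 = 248832/35

248832/35


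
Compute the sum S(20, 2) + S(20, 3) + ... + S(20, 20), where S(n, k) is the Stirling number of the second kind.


By definition, S(n, k) counts partitions of an n-set into exactly k nonempty blocks.
Computing row n = 20 for k = 2..20:
S(20, k): 524287, 580606446, 45232115901, 749206090500, 4306078895384, 11143554045652, 15170932662679, 12011282644725, 5917584964655, 1900842429486, 411016633391, 61068660380, 6302524580, 452329200, 22350954, 741285, 15675, 190, 1
Sum = 51724158235371.

51724158235371


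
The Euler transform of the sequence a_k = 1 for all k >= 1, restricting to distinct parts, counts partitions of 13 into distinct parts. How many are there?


Partitions of 13 into distinct parts can be computed via generating function.
Product (1+x)(1+x^2)(1+x^3)...
The coefficient of x^13 = 18

18


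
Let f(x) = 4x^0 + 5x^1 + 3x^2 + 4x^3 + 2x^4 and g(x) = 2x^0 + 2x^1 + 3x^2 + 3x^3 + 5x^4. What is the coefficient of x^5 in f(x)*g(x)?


Cauchy product at x^5:
5*5 + 3*3 + 4*3 + 2*2
= 50

50


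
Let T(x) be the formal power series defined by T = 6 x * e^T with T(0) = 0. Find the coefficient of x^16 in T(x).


Apply the Lagrange inversion formula: if T = 6 x * phi(T) with phi(t) = e^t, then
[x^n] T = 6^n * (1/n) [t^(n-1)] phi(t)^n = 6^n * (1/n) [t^(n-1)] e^(n t) = 6^n * (1/n) * n^(n-1) / (n-1)! = 6^n * n^(n-1) / n!.
When c = 1 this is the Cayley count of rooted labeled trees on n vertices, divided by n!.
For n = 16: 6^16 * 16^15 / 16! = 2821109907456 * 1152921504606846976/20922789888000 = 136157723851059414171648/875875.

136157723851059414171648/875875


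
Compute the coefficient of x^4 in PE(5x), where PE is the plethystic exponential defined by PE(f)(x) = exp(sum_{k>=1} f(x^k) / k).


With f(x) = 5x, the exponent is sum_{k>=1} 5 x^k / k = 5 * (-ln(1 - x)). Exponentiating:
PE(5x) = exp(-5 ln(1 - x)) = 1/(1 - x)^5.
By the negative binomial expansion, [x^n] 1/(1 - x)^5 = C(n + 4, 4).
For n = 4: C(8, 4) = 70.

70


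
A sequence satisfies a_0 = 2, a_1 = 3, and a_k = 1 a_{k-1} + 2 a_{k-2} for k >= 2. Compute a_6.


The characteristic equation is t^2 - 1 t - 2 = 0, with roots r_1 = 2 and r_2 = -1 (so c_1 = r_1 + r_2, c_2 = -r_1 r_2 as required).
One can use the closed form a_n = A r_1^n + B r_2^n, but direct iteration is more reliable:
a_0 = 2, a_1 = 3, a_2 = 7, a_3 = 13, a_4 = 27, a_5 = 53, a_6 = 107.
So a_6 = 107.

107


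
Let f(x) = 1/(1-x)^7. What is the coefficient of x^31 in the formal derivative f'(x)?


Differentiate: d/dx [ 1/(1-x)^r ] = r / (1-x)^(r+1).
Here r = 7, so f'(x) = 7 / (1-x)^8.
The expansion of 1/(1-x)^(r+1) has coefficient of x^n equal to C(n+r, r).
So the coefficient of x^31 in f'(x) is
7 * C(38, 7) = 7 * 12620256 = 88341792

88341792


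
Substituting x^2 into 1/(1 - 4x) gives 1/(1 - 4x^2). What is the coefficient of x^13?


Since 1/(1 - 4x^2) only has even powers of x,
the coefficient of x^13 (odd) is 0.

0


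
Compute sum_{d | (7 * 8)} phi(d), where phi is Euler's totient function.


First, 7 * 8 = 56. One classical identity is sum_{d | n} phi(d) = n (each k in [1, n] has a unique gcd with n, and among the k's with gcd(k, n) = n/d there are phi(d) of them). So the sum equals 56. We also verify directly:
Divisors of 56: 1, 2, 4, 7, 8, 14, 28, 56.
phi values: 1, 1, 2, 6, 4, 6, 12, 24.
Sum = 56.

56


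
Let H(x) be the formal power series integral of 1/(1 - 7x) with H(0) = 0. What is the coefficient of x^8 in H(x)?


1/(1 - 7x) = sum_{k>=0} 7^k x^k. Integrating termwise with H(0) = 0:
H(x) = sum_{k>=0} 7^k x^(k+1) / (k+1) = sum_{m>=1} 7^(m-1) x^m / m.
For m = 8: 7^7/8 = 823543/8 = 823543/8.

823543/8


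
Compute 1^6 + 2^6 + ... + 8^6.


This power sum has a closed form given by Faulhaber's formula
sum_{k=1}^{m} k^p = (1 / (p + 1)) * sum_{j=0}^{p} C(p + 1, j) B_j m^(p + 1 - j),
but for small m direct computation is fastest:
1 + 64 + 729 + 4096 + 15625 + 46656 + 117649 + 262144 = 446964.

446964


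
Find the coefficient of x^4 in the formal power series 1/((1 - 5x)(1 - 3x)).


By partial fractions or Cauchy convolution:
The coefficient equals sum_{k=0}^{4} 5^k * 3^(4-k).
= 1441

1441


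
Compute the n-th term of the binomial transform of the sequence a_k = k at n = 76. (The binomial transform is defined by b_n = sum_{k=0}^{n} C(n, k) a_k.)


With a_k = k, b_n = sum_{k=0}^{n} C(n, k) k. Using k * C(n, k) = n * C(n-1, k-1) gives b_n = n * sum_{k>=1} C(n-1, k-1) = n * 2^(n-1).
For n = 76: 76 * 2^75 = 76 * 37778931862957161709568 = 2871198821584744289927168.

2871198821584744289927168


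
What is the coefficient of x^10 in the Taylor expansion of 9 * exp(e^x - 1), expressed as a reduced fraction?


exp(e^x - 1) = sum_{k>=0} Bell_k x^k / k!, where Bell_k is the k-th Bell number.
So the coefficient of x^10 is 9 * Bell_10 / 10!.
Computing: Bell_10 = 115975 and 10! = 3628800, giving
9 * 115975/3628800 = 4639/16128.

4639/16128


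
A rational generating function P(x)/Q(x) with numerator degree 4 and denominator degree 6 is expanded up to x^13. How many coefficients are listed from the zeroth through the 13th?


Expanding up to x^13 gives the coefficients for x^0, x^1, ..., x^13.
That is 13 + 1 = 14 coefficients in total.

14


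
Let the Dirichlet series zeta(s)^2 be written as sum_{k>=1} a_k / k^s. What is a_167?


The Dirichlet convolution of the constant function 1 with itself gives (1 * 1)(k) = sum_{d | k} 1 = d(k), the number of positive divisors of k.
Since zeta(s) = sum_{k>=1} 1/k^s, we have zeta(s)^2 = sum_{k>=1} d(k)/k^s, so a_k = d(k).
For k = 167: the divisors are 1, 167.
Count = 2.

2


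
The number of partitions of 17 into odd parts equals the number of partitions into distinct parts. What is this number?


Computing partitions of 17 into odd parts (1, 3, 5, ...):
Using the generating function prod_{k>=0} 1/(1-x^(2k+1)),
the count is 38

38


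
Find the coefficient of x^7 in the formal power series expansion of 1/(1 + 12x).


Write 1/(1 + c x) = 1/(1 - (-c) x) and apply the geometric-series identity
1/(1 - y) = sum_{k>=0} y^k to get 1/(1 + c x) = sum_{k>=0} (-c)^k x^k.
So the coefficient of x^k is (-c)^k = (-1)^k * c^k.
Here c = 12 and k = 7:
(-12)^7 = -1 * 35831808 = -35831808

-35831808


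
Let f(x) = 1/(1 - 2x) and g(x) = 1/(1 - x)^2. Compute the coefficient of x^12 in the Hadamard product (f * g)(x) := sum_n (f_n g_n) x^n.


f has coefficients f_k = 2^k. For g = 1/(1 - x)^2 the coefficient is g_k = C(k + 1, 1) = k + 1. The Hadamard coefficient is (f * g)_k = 2^k * (k + 1).
For k = 12: 2^12 * 13 = 4096 * 13 = 53248.

53248


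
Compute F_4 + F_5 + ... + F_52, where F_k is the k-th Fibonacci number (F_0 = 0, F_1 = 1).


Use the identity sum_{k=0}^{N} F_k = F_{N+2} - 1 (which follows from F_{k+2} - F_{k+1} = F_k). Then
sum_{k=4}^{52} F_k = (F_{54} - 1) - (F_{5} - 1) = F_{54} - F_{5}.
Computing: F_{54} = 86267571272, F_{5} = 5, so
Sum = 86267571272 - 5 = 86267571267.

86267571267


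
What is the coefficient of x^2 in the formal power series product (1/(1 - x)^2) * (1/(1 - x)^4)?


Combine the factors: (1/(1 - x)^2) * (1/(1 - x)^4) = 1/(1 - x)^6.
Then use 1/(1 - x)^r = sum_{k>=0} C(k + r - 1, r - 1) x^k with r = 6 and k = 2:
C(7, 5) = 21.

21


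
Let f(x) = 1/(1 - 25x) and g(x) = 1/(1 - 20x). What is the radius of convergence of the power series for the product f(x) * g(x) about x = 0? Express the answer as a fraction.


The radius of 1/(1 - 25x) is 1/25 (nearest singularity at x = 1/25), and the radius of 1/(1 - 20x) is 1/20.
The product f(x)*g(x) = 1/((1 - 25x)(1 - 20x)) has singularities at both 1/25 and 1/20, so its radius of convergence is the distance to the nearest one:
min(1/25, 1/20) = 1/25.

1/25


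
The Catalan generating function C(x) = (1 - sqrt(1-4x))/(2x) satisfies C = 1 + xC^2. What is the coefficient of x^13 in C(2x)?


Substituting x -> 2x scales the n-th coefficient by 2^n, so [x^13] C(2x) = 2^13 * C_13.
C_13 = C(2*13, 13)/(14) = 10400600/14 = 742900.
So 2^13 * 742900 = 8192 * 742900 = 6085836800.

6085836800


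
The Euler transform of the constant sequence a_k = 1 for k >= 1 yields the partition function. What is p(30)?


The Euler transform converts the sequence a_k = 1 into the number of integer partitions.
Using the recurrence or dynamic programming:
p(30) = 5604

5604


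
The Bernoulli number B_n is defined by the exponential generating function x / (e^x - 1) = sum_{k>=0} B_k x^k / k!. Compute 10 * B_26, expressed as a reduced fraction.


Bernoulli numbers can also be computed recursively via B_0 = 1 and sum_{j=0}^{m} C(m+1, j) B_j = 0 for m >= 1. Odd-index Bernoulli numbers vanish for k >= 3.
Computing B_26 = 8553103/6, so 10 * B_26 = 10 * 8553103/6 = 42765515/3.

42765515/3


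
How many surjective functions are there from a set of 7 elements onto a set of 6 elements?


By inclusion-exclusion on which target elements are missed, the number of surjections from an n-set onto a k-set is
surj(n, k) = sum_{j=0}^{k} (-1)^j C(k, j) (k - j)^n.
Equivalently surj(n, k) = k! * S(n, k), where S(n, k) is the Stirling number of the second kind.
For n = 7, k = 6:
S(7, 6) = 21, so
surj = 6! * 21 = 720 * 21 = 15120.

15120


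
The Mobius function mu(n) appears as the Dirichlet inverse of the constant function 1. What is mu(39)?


39 = 3 * 13 (all distinct primes).
mu(39) = (-1)^2 = 1

1


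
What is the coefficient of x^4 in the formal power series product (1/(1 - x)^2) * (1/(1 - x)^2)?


Combine the factors: (1/(1 - x)^2) * (1/(1 - x)^2) = 1/(1 - x)^4.
Then use 1/(1 - x)^r = sum_{k>=0} C(k + r - 1, r - 1) x^k with r = 4 and k = 4:
C(7, 3) = 35.

35


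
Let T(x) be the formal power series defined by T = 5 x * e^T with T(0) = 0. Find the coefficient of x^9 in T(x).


Apply the Lagrange inversion formula: if T = 5 x * phi(T) with phi(t) = e^t, then
[x^n] T = 5^n * (1/n) [t^(n-1)] phi(t)^n = 5^n * (1/n) [t^(n-1)] e^(n t) = 5^n * (1/n) * n^(n-1) / (n-1)! = 5^n * n^(n-1) / n!.
When c = 1 this is the Cayley count of rooted labeled trees on n vertices, divided by n!.
For n = 9: 5^9 * 9^8 / 9! = 1953125 * 43046721/362880 = 207594140625/896.

207594140625/896


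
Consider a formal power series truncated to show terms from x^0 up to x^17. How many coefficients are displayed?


From x^0 to x^17 inclusive, the count is 17 - 0 + 1 = 18.

18


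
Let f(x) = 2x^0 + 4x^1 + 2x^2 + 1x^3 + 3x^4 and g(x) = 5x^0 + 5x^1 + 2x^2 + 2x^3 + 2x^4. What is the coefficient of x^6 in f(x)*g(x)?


Cauchy product at x^6:
2*2 + 1*2 + 3*2
= 12

12


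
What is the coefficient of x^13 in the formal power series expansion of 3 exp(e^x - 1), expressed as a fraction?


exp(e^x - 1) is the exponential generating function for the Bell numbers Bell_k: exp(e^x - 1) = sum_{k>=0} Bell_k x^k / k!.
So the coefficient of x^13 in 3 exp(e^x - 1) is 3 Bell_13 / 13!.
Computing: Bell_13 = 27644437 and 13! = 6227020800, giving
3 * 27644437/6227020800 = 27644437/2075673600.

27644437/2075673600


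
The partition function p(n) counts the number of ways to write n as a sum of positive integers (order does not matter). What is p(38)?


Using the generating function prod_{k>=1} 1/(1-x^k), we compute p(38).
By dynamic programming over parts 1 through 38:
p(38) = 26015

26015


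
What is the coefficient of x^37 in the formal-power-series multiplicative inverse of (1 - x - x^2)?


Let the inverse be f(x) = sum_{k>=0} a_k x^k. From f(x) * (1 - x - x^2) = 1 and matching coefficients:
 x^0: a_0 = 1.
 x^1: a_1 - a_0 = 0, so a_1 = 1.
 x^k (k >= 2): a_k - a_{k-1} - a_{k-2} = 0, i.e. a_k = a_{k-1} + a_{k-2}.
This is the Fibonacci-type recurrence shifted so that a_0 = a_1 = 1.
Iterating: a_0=1, a_1=1, a_2=2, a_3=3, a_4=5, a_5=8, a_6=13, a_7=21, a_8=34, a_9=55, ...
a_37 = 39088169.

39088169


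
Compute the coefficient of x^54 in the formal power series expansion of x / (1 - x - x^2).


Let f(x) = sum_{k>=0} a_k x^k. Multiplying f(x) * (1 - x - x^2) = x and matching coefficients gives a_0 = 0, a_1 = 1, and a_k = a_{k-1} + a_{k-2} for k >= 2. These are the Fibonacci numbers F_k.
Iterating from F_0 = 0, F_1 = 1:
F_0=0, F_1=1, F_2=1, F_3=2, F_4=3, F_5=5, F_6=8, F_7=13, F_8=21, F_9=34, ...
F_54 = 86267571272.

86267571272


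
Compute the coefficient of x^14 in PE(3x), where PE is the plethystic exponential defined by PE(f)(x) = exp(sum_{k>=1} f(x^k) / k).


With f(x) = 3x, the exponent is sum_{k>=1} 3 x^k / k = 3 * (-ln(1 - x)). Exponentiating:
PE(3x) = exp(-3 ln(1 - x)) = 1/(1 - x)^3.
By the negative binomial expansion, [x^n] 1/(1 - x)^3 = C(n + 2, 2).
For n = 14: C(16, 2) = 120.

120


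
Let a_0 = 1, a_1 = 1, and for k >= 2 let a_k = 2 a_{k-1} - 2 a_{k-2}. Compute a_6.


Iterating the recurrence forward:
a_0 = 1
a_1 = 1
a_2 = 2*1 - 2*1 = 0
a_3 = 2*0 - 2*1 = -2
a_4 = 2*-2 - 2*0 = -4
a_5 = 2*-4 - 2*-2 = -4
a_6 = 2*-4 - 2*-4 = 0
So a_6 = 0.

0


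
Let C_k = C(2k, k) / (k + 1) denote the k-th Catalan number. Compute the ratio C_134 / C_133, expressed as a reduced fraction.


Using C_k = (2k)! / (k! (k+1)!), the ratio C_{k+1}/C_k simplifies to
C_{k+1}/C_k = [(2k+2)! / ((k+1)! (k+2)!)] * [k! (k+1)! / (2k)!]
 = (2k+2)(2k+1) / ((k+1)(k+2)) = 2(2k+1) / (k+2).
For k = 133: 2(2*133 + 1) / (133 + 2) = 534/135 = 178/45.

178/45


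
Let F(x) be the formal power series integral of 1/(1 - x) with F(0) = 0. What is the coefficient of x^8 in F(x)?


1/(1 - x) = sum_{k>=0} x^k. Integrating termwise and using F(0) = 0 gives
F(x) = sum_{k>=0} x^(k+1) / (k+1) = sum_{m>=1} x^m / m = -ln(1 - x).
So the coefficient of x^8 is 1/8 = 1/8.

1/8


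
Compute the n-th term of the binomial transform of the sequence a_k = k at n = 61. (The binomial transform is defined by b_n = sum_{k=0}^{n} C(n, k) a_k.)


With a_k = k, b_n = sum_{k=0}^{n} C(n, k) k. Using k * C(n, k) = n * C(n-1, k-1) gives b_n = n * sum_{k>=1} C(n-1, k-1) = n * 2^(n-1).
For n = 61: 61 * 2^60 = 61 * 1152921504606846976 = 70328211781017665536.

70328211781017665536


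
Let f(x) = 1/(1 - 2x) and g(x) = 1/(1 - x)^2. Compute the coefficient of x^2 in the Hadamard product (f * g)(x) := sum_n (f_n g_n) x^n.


f has coefficients f_k = 2^k. For g = 1/(1 - x)^2 the coefficient is g_k = C(k + 1, 1) = k + 1. The Hadamard coefficient is (f * g)_k = 2^k * (k + 1).
For k = 2: 2^2 * 3 = 4 * 3 = 12.

12


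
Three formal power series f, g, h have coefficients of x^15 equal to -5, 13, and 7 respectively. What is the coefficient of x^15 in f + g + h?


Series addition is componentwise:
-5 + 13 + 7
= 15

15


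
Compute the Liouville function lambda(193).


The Liouville function is lambda(k) = (-1)^Omega(k), where Omega(k) counts the prime factors of k with multiplicity.
Factoring: 193 = 193, so Omega(193) = 1.
lambda(193) = (-1)^1 = -1.

-1


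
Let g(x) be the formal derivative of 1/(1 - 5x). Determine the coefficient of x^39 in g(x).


Differentiate termwise: d/dx sum_{k>=0} 5^k x^k = sum_{k>=1} k 5^k x^(k-1) = sum_{j>=0} (j+1) 5^(j+1) x^j.
Equivalently, d/dx [1/(1 - 5x)] = 5/(1 - 5x)^2.
For j = 39: 40 * 5^40 = 40 * 9094947017729282379150390625 = 363797880709171295166015625000.

363797880709171295166015625000


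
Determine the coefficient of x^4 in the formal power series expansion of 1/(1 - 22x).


The geometric series identity gives 1/(1 - c x) = sum_{k>=0} c^k x^k, so the coefficient of x^k is c^k.
Here c = 22 and k = 4.
Computing: 22^4 = 234256

234256


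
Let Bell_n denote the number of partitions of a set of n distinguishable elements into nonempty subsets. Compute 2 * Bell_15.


Bell_15 can be computed from the Bell triangle or from Dobinski's identity Bell_n = (1/e) * sum_{k>=0} k^n / k!.
Computing Bell_15 = 1382958545.
Then 2 * 1382958545 = 2765917090.

2765917090


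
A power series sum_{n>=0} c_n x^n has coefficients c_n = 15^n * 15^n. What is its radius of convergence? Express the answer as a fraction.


By the root test (Cauchy-Hadamard), the radius is R = 1 / limsup_n |c_n|^(1/n).
Here |c_n|^(1/n) = (15^n * 15^n)^(1/n) = 15 * 15 = 225 for all n.
So R = 1/225 = 1/225.

1/225


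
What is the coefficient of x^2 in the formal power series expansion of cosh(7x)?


The Maclaurin series is cosh(t) = sum_{m>=0} t^(2m) / (2m)!, so substituting t = 7x, only even powers of x are nonzero, with coefficient of x^(2m) equal to 7^(2m) / (2m)!.
For x^2 the coefficient is 7^2/2! = 49/2 = 49/2.

49/2


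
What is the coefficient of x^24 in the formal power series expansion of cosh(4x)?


The Maclaurin series is cosh(t) = sum_{m>=0} t^(2m) / (2m)!, so substituting t = 4x, only even powers of x are nonzero, with coefficient of x^(2m) equal to 4^(2m) / (2m)!.
For x^24 the coefficient is 4^24/24! = 281474976710656/620448401733239439360000 = 67108864/147926426347074375.

67108864/147926426347074375


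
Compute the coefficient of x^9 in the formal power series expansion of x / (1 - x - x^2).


Let f(x) = sum_{k>=0} a_k x^k. Multiplying f(x) * (1 - x - x^2) = x and matching coefficients gives a_0 = 0, a_1 = 1, and a_k = a_{k-1} + a_{k-2} for k >= 2. These are the Fibonacci numbers F_k.
Iterating from F_0 = 0, F_1 = 1:
F_0=0, F_1=1, F_2=1, F_3=2, F_4=3, F_5=5, F_6=8, F_7=13, F_8=21, F_9=34
F_9 = 34.

34


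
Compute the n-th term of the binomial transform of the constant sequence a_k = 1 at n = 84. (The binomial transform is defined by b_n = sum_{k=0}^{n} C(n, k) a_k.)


With a_k = 1 for all k, b_n = sum_{k=0}^{n} C(n, k) = 2^n by the binomial theorem.
For n = 84: 2^84 = 19342813113834066795298816.

19342813113834066795298816


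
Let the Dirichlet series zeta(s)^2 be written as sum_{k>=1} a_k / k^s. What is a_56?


The Dirichlet convolution of the constant function 1 with itself gives (1 * 1)(k) = sum_{d | k} 1 = d(k), the number of positive divisors of k.
Since zeta(s) = sum_{k>=1} 1/k^s, we have zeta(s)^2 = sum_{k>=1} d(k)/k^s, so a_k = d(k).
For k = 56: the divisors are 1, 2, 4, 7, 8, 14, 28, 56.
Count = 8.

8


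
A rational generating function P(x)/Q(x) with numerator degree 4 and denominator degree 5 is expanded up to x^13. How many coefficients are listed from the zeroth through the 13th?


Expanding up to x^13 gives the coefficients for x^0, x^1, ..., x^13.
That is 13 + 1 = 14 coefficients in total.

14


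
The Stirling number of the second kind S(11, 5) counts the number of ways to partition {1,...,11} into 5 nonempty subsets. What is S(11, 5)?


Using the explicit formula S(n,k) = (1/k!) sum_{j=0}^{k} (-1)^(k-j) C(k,j) j^n:
S(11, 5) = 246730
Equivalently, S(n,k) is n! times the coefficient of x^n in the EGF (e^x - 1)^k / k!.

246730


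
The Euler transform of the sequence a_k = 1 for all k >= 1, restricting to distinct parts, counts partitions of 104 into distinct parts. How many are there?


Partitions of 104 into distinct parts can be computed via generating function.
Product (1+x)(1+x^2)(1+x^3)...
The coefficient of x^104 = 618784

618784


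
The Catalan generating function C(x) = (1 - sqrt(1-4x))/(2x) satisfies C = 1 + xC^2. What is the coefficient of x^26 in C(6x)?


Substituting x -> 6x scales the n-th coefficient by 6^n, so [x^26] C(6x) = 6^26 * C_26.
C_26 = C(2*26, 26)/(27) = 495918532948104/27 = 18367353072152.
So 6^26 * 18367353072152 = 170581728179578208256 * 18367353072152 = 3133134829132173193758393250086912.

3133134829132173193758393250086912


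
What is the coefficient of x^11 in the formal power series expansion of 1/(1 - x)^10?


The negative binomial / multiset identity is
1/(1 - x)^r = sum_{k>=0} C(k + r - 1, r - 1) x^k.
Here r = 10 and k = 11, so the coefficient is
C(11 + 9, 9) = C(20, 9)
= 167960

167960


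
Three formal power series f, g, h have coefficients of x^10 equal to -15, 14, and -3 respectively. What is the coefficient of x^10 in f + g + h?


Series addition is componentwise:
-15 + 14 + -3
= -4

-4


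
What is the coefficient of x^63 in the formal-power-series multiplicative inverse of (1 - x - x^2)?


Let the inverse be f(x) = sum_{k>=0} a_k x^k. From f(x) * (1 - x - x^2) = 1 and matching coefficients:
 x^0: a_0 = 1.
 x^1: a_1 - a_0 = 0, so a_1 = 1.
 x^k (k >= 2): a_k - a_{k-1} - a_{k-2} = 0, i.e. a_k = a_{k-1} + a_{k-2}.
This is the Fibonacci-type recurrence shifted so that a_0 = a_1 = 1.
Iterating: a_0=1, a_1=1, a_2=2, a_3=3, a_4=5, a_5=8, a_6=13, a_7=21, a_8=34, a_9=55, ...
a_63 = 10610209857723.

10610209857723


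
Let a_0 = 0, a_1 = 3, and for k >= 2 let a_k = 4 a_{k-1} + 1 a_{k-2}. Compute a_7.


Iterating the recurrence forward:
a_0 = 0
a_1 = 3
a_2 = 4*3 + 1*0 = 12
a_3 = 4*12 + 1*3 = 51
a_4 = 4*51 + 1*12 = 216
a_5 = 4*216 + 1*51 = 915
a_6 = 4*915 + 1*216 = 3876
a_7 = 4*3876 + 1*915 = 16419
So a_7 = 16419.

16419


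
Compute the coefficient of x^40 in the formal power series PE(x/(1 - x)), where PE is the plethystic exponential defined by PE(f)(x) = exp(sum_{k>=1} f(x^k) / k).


For f(x) = x/(1 - x) we have
sum_{k>=1} f(x^k) / k = sum_{k>=1} (1/k) * x^k / (1 - x^k) = sum_{k, m >= 1} x^(k m) / k,
which after exponentiating simplifies to
PE(x/(1 - x)) = prod_{k>=1} 1 / (1 - x^k).
This is the generating function for the partition function p(n), so the coefficient of x^40 is p(40).
Computing p(40) by dynamic programming over parts 1, 2, ..., 40: p(40) = 37338.

37338


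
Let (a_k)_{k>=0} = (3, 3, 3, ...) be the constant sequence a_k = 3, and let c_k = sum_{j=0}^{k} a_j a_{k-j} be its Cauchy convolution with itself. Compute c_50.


Since a_j = 3 for all j >= 0, the convolution sum becomes
c_k = sum_{j=0}^{k} 3 * 3 = 9 * (k + 1).
Equivalently, the generating function of (a_k) is 3/(1 - x) and its square is 9/(1 - x)^2 = sum_{k>=0} 9(k + 1) x^k.
For k = 50: 9 * 51 = 459.

459


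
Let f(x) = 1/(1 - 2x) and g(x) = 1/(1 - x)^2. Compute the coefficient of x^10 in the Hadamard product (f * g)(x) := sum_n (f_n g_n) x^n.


f has coefficients f_k = 2^k. For g = 1/(1 - x)^2 the coefficient is g_k = C(k + 1, 1) = k + 1. The Hadamard coefficient is (f * g)_k = 2^k * (k + 1).
For k = 10: 2^10 * 11 = 1024 * 11 = 11264.

11264


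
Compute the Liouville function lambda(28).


The Liouville function is lambda(k) = (-1)^Omega(k), where Omega(k) counts the prime factors of k with multiplicity.
Factoring: 28 = 2 * 2 * 7, so Omega(28) = 3.
lambda(28) = (-1)^3 = -1.

-1


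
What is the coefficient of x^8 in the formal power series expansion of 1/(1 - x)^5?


The expansion 1/(1 - x)^r = sum_{k>=0} C(k + r - 1, r - 1) x^k follows from the multiset / negative-binomial theorem (or from repeated differentiation of the geometric series).
For r = 5 and k = 8:
C(12, 4) = 479001600 / (24 * 40320) = 495.

495


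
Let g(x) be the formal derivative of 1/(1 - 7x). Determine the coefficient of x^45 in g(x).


Differentiate termwise: d/dx sum_{k>=0} 7^k x^k = sum_{k>=1} k 7^k x^(k-1) = sum_{j>=0} (j+1) 7^(j+1) x^j.
Equivalently, d/dx [1/(1 - 7x)] = 7/(1 - 7x)^2.
For j = 45: 46 * 7^46 = 46 * 749048330965186233494494102694564493649 = 34456223224398566740746728723949966707854.

34456223224398566740746728723949966707854


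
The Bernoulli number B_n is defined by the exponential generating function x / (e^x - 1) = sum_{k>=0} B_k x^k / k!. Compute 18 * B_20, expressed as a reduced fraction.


Bernoulli numbers can also be computed recursively via B_0 = 1 and sum_{j=0}^{m} C(m+1, j) B_j = 0 for m >= 1. Odd-index Bernoulli numbers vanish for k >= 3.
Computing B_20 = -174611/330, so 18 * B_20 = 18 * -174611/330 = -523833/55.

-523833/55


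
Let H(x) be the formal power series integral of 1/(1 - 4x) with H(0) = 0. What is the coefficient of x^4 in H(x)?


1/(1 - 4x) = sum_{k>=0} 4^k x^k. Integrating termwise with H(0) = 0:
H(x) = sum_{k>=0} 4^k x^(k+1) / (k+1) = sum_{m>=1} 4^(m-1) x^m / m.
For m = 4: 4^3/4 = 64/4 = 16.

16


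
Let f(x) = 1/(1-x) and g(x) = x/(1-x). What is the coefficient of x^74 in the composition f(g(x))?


First simplify the composition: f(g(x)) = 1/(1 - x/(1-x)) = (1-x)/((1-x) - x) = (1-x)/(1-2x).
Now extract the coefficient. Write (1-x)/(1-2x) = 1/(1-2x) - x/(1-2x).
The coefficient of x^n in 1/(1-2x) is 2^n, and in x/(1-2x) is 2^(n-1) (for n >= 1).
So the coefficient of x^74 is 2^74 - 2^73 = 18889465931478580854784 - 9444732965739290427392 = 9444732965739290427392.

9444732965739290427392


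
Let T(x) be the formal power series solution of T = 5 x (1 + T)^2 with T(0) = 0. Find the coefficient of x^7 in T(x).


Apply the Lagrange inversion formula: if T = 5 x * phi(T) with phi(t) = (1 + t)^2, then [x^n] T = 5^n * (1/n) [t^(n-1)] phi(t)^n = 5^n * (1/n) [t^(n-1)] (1 + t)^(2n) = 5^n * (1/n) C(2n, n-1).
Using the identity C(2n, n-1) = C(2n, n) * n / (n+1), the unscaled factor equals C(2n, n) / (n+1) = C_n, the n-th Catalan number.
For n = 7: C_7 = C(14, 7) / 8 = 3432/8 = 429.
With the 5^7 = 78125 factor, the coefficient is 78125 * 429 = 33515625.

33515625


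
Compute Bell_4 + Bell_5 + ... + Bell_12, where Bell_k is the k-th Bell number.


Recall Bell_k counts set partitions of a k-set (with Bell_0 = 1 by convention).
Bell_4 through Bell_12: 15, 52, 203, 877, 4140, 21147, 115975, 678570, 4213597
Sum = 15 + 52 + 203 + 877 + 4140 + 21147 + 115975 + 678570 + 4213597 = 5034576.

5034576


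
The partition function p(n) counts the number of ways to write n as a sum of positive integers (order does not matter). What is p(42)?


Using the generating function prod_{k>=1} 1/(1-x^k), we compute p(42).
By dynamic programming over parts 1 through 42:
p(42) = 53174

53174


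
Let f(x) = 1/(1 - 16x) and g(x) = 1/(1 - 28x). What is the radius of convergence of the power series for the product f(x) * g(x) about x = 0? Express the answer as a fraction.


The radius of 1/(1 - 16x) is 1/16 (nearest singularity at x = 1/16), and the radius of 1/(1 - 28x) is 1/28.
The product f(x)*g(x) = 1/((1 - 16x)(1 - 28x)) has singularities at both 1/16 and 1/28, so its radius of convergence is the distance to the nearest one:
min(1/16, 1/28) = 1/28.

1/28


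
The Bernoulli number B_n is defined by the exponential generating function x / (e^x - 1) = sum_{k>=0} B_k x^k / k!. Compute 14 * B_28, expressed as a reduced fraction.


Bernoulli numbers can also be computed recursively via B_0 = 1 and sum_{j=0}^{m} C(m+1, j) B_j = 0 for m >= 1. Odd-index Bernoulli numbers vanish for k >= 3.
Computing B_28 = -23749461029/870, so 14 * B_28 = 14 * -23749461029/870 = -166246227203/435.

-166246227203/435


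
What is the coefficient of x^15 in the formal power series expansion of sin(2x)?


The Maclaurin series is sin(t) = sum_{k>=0} (-1)^k t^(2k+1) / (2k+1)!, so substituting t = 2x, only odd powers of x are nonzero, with coefficient of x^(2k+1) equal to (-1)^k 2^(2k+1) / (2k+1)!.
Write 15 = 2*7 + 1, giving the coefficient (-1)^7 * 2^15 / 15! = -32768/1307674368000 = -16/638512875.

-16/638512875


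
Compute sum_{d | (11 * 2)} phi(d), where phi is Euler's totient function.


First, 11 * 2 = 22. One classical identity is sum_{d | n} phi(d) = n (each k in [1, n] has a unique gcd with n, and among the k's with gcd(k, n) = n/d there are phi(d) of them). So the sum equals 22. We also verify directly:
Divisors of 22: 1, 2, 11, 22.
phi values: 1, 1, 10, 10.
Sum = 22.

22


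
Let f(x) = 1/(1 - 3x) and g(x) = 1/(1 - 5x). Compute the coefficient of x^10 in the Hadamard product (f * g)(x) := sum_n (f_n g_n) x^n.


f has coefficients f_k = 3^k and g has coefficients g_k = 5^k, so the Hadamard product has coefficient (f*g)_k = 3^k * 5^k = 15^k.
For k = 10: 15^10 = 576650390625.

576650390625


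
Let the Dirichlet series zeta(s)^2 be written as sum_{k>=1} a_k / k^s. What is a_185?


The Dirichlet convolution of the constant function 1 with itself gives (1 * 1)(k) = sum_{d | k} 1 = d(k), the number of positive divisors of k.
Since zeta(s) = sum_{k>=1} 1/k^s, we have zeta(s)^2 = sum_{k>=1} d(k)/k^s, so a_k = d(k).
For k = 185: the divisors are 1, 5, 37, 185.
Count = 4.

4


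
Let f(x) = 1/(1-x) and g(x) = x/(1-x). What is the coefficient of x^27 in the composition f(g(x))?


First simplify the composition: f(g(x)) = 1/(1 - x/(1-x)) = (1-x)/((1-x) - x) = (1-x)/(1-2x).
Now extract the coefficient. Write (1-x)/(1-2x) = 1/(1-2x) - x/(1-2x).
The coefficient of x^n in 1/(1-2x) is 2^n, and in x/(1-2x) is 2^(n-1) (for n >= 1).
So the coefficient of x^27 is 2^27 - 2^26 = 134217728 - 67108864 = 67108864.

67108864


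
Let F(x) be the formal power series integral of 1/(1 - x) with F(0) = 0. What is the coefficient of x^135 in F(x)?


1/(1 - x) = sum_{k>=0} x^k. Integrating termwise and using F(0) = 0 gives
F(x) = sum_{k>=0} x^(k+1) / (k+1) = sum_{m>=1} x^m / m = -ln(1 - x).
So the coefficient of x^135 is 1/135 = 1/135.

1/135


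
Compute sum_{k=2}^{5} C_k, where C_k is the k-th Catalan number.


C_2 through C_5: 2, 5, 14, 42
Sum = 2 + 5 + 14 + 42
= 63

63


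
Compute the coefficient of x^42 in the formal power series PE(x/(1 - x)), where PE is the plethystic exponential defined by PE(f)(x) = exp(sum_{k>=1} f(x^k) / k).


For f(x) = x/(1 - x) we have
sum_{k>=1} f(x^k) / k = sum_{k>=1} (1/k) * x^k / (1 - x^k) = sum_{k, m >= 1} x^(k m) / k,
which after exponentiating simplifies to
PE(x/(1 - x)) = prod_{k>=1} 1 / (1 - x^k).
This is the generating function for the partition function p(n), so the coefficient of x^42 is p(42).
Computing p(42) by dynamic programming over parts 1, 2, ..., 42: p(42) = 53174.

53174


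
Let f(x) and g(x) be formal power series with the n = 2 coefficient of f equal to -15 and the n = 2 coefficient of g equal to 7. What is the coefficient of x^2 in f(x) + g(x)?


Addition of formal power series is termwise.
The coefficient of x^2 in f + g = -15 + 7
= -8

-8
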